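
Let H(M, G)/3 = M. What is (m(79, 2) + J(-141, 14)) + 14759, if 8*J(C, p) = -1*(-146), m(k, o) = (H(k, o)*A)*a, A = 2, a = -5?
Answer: 49629/4 ≈ 12407.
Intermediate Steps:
H(M, G) = 3*M
m(k, o) = -30*k (m(k, o) = ((3*k)*2)*(-5) = (6*k)*(-5) = -30*k)
J(C, p) = 73/4 (J(C, p) = (-1*(-146))/8 = (⅛)*146 = 73/4)
(m(79, 2) + J(-141, 14)) + 14759 = (-30*79 + 73/4) + 14759 = (-2370 + 73/4) + 14759 = -9407/4 + 14759 = 49629/4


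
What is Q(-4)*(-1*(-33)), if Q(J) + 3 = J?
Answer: -231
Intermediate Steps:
Q(J) = -3 + J
Q(-4)*(-1*(-33)) = (-3 - 4)*(-1*(-33)) = -7*33 = -231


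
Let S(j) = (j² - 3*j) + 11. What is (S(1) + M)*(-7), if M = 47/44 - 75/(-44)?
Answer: -1813/22 ≈ -82.409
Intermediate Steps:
M = 61/22 (M = 47*(1/44) - 75*(-1/44) = 47/44 + 75/44 = 61/22 ≈ 2.7727)
S(j) = 11 + j² - 3*j
(S(1) + M)*(-7) = ((11 + 1² - 3*1) + 61/22)*(-7) = ((11 + 1 - 3) + 61/22)*(-7) = (9 + 61/22)*(-7) = (259/22)*(-7) = -1813/22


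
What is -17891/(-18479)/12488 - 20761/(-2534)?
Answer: 342212365219/41768601112 ≈ 8.1931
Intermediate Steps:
-17891/(-18479)/12488 - 20761/(-2534) = -17891*(-1/18479)*(1/12488) - 20761*(-1/2534) = (17891/18479)*(1/12488) + 20761/2534 = 17891/230765752 + 20761/2534 = 342212365219/41768601112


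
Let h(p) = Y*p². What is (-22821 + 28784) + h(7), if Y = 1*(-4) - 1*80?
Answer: 1847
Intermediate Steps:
Y = -84 (Y = -4 - 80 = -84)
h(p) = -84*p²
(-22821 + 28784) + h(7) = (-22821 + 28784) - 84*7² = 5963 - 84*49 = 5963 - 4116 = 1847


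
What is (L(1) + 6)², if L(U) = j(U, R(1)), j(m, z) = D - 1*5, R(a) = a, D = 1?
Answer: 4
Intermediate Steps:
j(m, z) = -4 (j(m, z) = 1 - 1*5 = 1 - 5 = -4)
L(U) = -4
(L(1) + 6)² = (-4 + 6)² = 2² = 4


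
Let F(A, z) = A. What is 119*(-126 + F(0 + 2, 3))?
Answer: -14756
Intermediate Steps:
119*(-126 + F(0 + 2, 3)) = 119*(-126 + (0 + 2)) = 119*(-126 + 2) = 119*(-124) = -14756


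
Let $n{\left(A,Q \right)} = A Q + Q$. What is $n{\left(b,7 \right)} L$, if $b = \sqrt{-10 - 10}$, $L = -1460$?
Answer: $-10220 - 20440 i \sqrt{5} \approx -10220.0 - 45705.0 i$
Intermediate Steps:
$b = 2 i \sqrt{5}$ ($b = \sqrt{-20} = 2 i \sqrt{5} \approx 4.4721 i$)
$n{\left(A,Q \right)} = Q + A Q$
$n{\left(b,7 \right)} L = 7 \left(1 + 2 i \sqrt{5}\right) \left(-1460\right) = \left(7 + 14 i \sqrt{5}\right) \left(-1460\right) = -10220 - 20440 i \sqrt{5}$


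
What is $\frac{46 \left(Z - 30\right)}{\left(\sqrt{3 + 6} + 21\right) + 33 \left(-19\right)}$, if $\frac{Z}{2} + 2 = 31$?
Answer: $- \frac{1288}{603} \approx -2.136$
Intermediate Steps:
$Z = 58$ ($Z = -4 + 2 \cdot 31 = -4 + 62 = 58$)
$\frac{46 \left(Z - 30\right)}{\left(\sqrt{3 + 6} + 21\right) + 33 \left(-19\right)} = \frac{46 \left(58 - 30\right)}{\left(\sqrt{3 + 6} + 21\right) + 33 \left(-19\right)} = \frac{46 \cdot 28}{\left(\sqrt{9} + 21\right) - 627} = \frac{1288}{\left(3 + 21\right) - 627} = \frac{1288}{24 - 627} = \frac{1288}{-603} = 1288 \left(- \frac{1}{603}\right) = - \frac{1288}{603}$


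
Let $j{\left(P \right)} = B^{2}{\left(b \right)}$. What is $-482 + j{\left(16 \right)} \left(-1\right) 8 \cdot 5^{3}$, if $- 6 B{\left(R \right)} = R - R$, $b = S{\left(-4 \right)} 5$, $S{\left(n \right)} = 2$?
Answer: $-482$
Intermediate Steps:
$b = 10$ ($b = 2 \cdot 5 = 10$)
$B{\left(R \right)} = 0$ ($B{\left(R \right)} = - \frac{R - R}{6} = \left(- \frac{1}{6}\right) 0 = 0$)
$j{\left(P \right)} = 0$ ($j{\left(P \right)} = 0^{2} = 0$)
$-482 + j{\left(16 \right)} \left(-1\right) 8 \cdot 5^{3} = -482 + 0 \left(-1\right) 8 \cdot 5^{3} = -482 + 0 \left(\left(-8\right) 125\right) = -482 + 0 \left(-1000\right) = -482 + 0 = -482$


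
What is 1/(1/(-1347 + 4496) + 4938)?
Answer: 3149/15549763 ≈ 0.00020251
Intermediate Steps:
1/(1/(-1347 + 4496) + 4938) = 1/(1/3149 + 4938) = 1/(15549763/3149) = 3149/15549763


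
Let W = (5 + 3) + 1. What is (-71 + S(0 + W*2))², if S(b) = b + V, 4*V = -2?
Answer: 11449/4 ≈ 2862.3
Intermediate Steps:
V = -½ (V = (¼)*(-2) = -½ ≈ -0.50000)
W = 9 (W = 8 + 1 = 9)
S(b) = -½ + b (S(b) = b - ½ = -½ + b)
(-71 + S(0 + W*2))² = (-71 + (-½ + (0 + 9*2)))² = (-71 + (-½ + (0 + 18)))² = (-71 + (-½ + 18))² = (-71 + 35/2)² = (-107/2)² = 11449/4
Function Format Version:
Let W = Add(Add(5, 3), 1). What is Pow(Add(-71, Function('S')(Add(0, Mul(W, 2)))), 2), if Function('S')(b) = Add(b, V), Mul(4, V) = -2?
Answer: Rational(11449, 4) ≈ 2862.3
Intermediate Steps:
V = Rational(-1, 2) (V = Mul(Rational(1, 4), -2) = Rational(-1, 2) ≈ -0.50000)
W = 9 (W = Add(8, 1) = 9)
Function('S')(b) = Add(Rational(-1, 2), b) (Function('S')(b) = Add(b, Rational(-1, 2)) = Add(Rational(-1, 2), b))
Pow(Add(-71, Function('S')(Add(0, Mul(W, 2)))), 2) = Pow(Add(-71, Add(Rational(-1, 2), Add(0, Mul(9, 2)))), 2) = Pow(Add(-71, Add(Rational(-1, 2), Add(0, 18))), 2) = Pow(Add(-71, Add(Rational(-1, 2), 18)), 2) = Pow(Add(-71, Rational(35, 2)), 2) = Pow(Rational(-107, 2), 2) = Rational(11449, 4)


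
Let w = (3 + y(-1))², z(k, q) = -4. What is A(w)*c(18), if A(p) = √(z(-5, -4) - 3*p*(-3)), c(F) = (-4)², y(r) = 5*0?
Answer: 16*√77 ≈ 140.40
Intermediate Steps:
y(r) = 0
c(F) = 16
w = 9 (w = (3 + 0)² = 3² = 9)
A(p) = √(-4 + 9*p) (A(p) = √(-4 - 3*p*(-3)) = √(-4 + 9*p))
A(w)*c(18) = √(-4 + 9*9)*16 = √(-4 + 81)*16 = √77*16 = 16*√77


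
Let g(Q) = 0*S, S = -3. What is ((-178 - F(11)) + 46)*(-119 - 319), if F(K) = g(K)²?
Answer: 57816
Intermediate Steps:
g(Q) = 0 (g(Q) = 0*(-3) = 0)
F(K) = 0 (F(K) = 0² = 0)
((-178 - F(11)) + 46)*(-119 - 319) = ((-178 - 1*0) + 46)*(-119 - 319) = ((-178 + 0) + 46)*(-438) = (-178 + 46)*(-438) = -132*(-438) = 57816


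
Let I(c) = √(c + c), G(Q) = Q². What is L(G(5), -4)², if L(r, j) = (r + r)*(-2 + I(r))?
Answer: 135000 - 50000*√2 ≈ 64289.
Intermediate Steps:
I(c) = √2*√c (I(c) = √(2*c) = √2*√c)
L(r, j) = 2*r*(-2 + √2*√r) (L(r, j) = (r + r)*(-2 + √2*√r) = (2*r)*(-2 + √2*√r) = 2*r*(-2 + √2*√r))
L(G(5), -4)² = (2*5²*(-2 + √2*√(5²)))² = (2*25*(-2 + √2*√25))² = (2*25*(-2 + √2*5))² = (2*25*(-2 + 5*√2))² = (-100 + 250*√2)²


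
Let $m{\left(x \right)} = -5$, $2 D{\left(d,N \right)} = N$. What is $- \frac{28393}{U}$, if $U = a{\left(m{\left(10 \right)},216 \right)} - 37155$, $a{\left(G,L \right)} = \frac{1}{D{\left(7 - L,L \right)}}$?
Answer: $\frac{3066444}{4012739} \approx 0.76418$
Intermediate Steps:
$D{\left(d,N \right)} = \frac{N}{2}$
$a{\left(G,L \right)} = \frac{2}{L}$ ($a{\left(G,L \right)} = \frac{1}{\frac{1}{2} L} = \frac{2}{L}$)
$U = - \frac{4012739}{108}$ ($U = \frac{2}{216} - 37155 = 2 \cdot \frac{1}{216} - 37155 = \frac{1}{108} - 37155 = - \frac{4012739}{108} \approx -37155.0$)
$- \frac{28393}{U} = - \frac{28393}{- \frac{4012739}{108}} = \left(-28393\right) \left(- \frac{108}{4012739}\right) = \frac{3066444}{4012739}$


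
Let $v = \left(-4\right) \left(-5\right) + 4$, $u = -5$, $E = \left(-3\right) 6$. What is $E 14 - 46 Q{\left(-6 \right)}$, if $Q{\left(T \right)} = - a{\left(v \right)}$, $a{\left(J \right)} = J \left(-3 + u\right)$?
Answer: $-9084$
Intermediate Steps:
$E = -18$
$v = 24$ ($v = 20 + 4 = 24$)
$a{\left(J \right)} = - 8 J$ ($a{\left(J \right)} = J \left(-3 - 5\right) = J \left(-8\right) = - 8 J$)
$Q{\left(T \right)} = 192$ ($Q{\left(T \right)} = - \left(-8\right) 24 = \left(-1\right) \left(-192\right) = 192$)
$E 14 - 46 Q{\left(-6 \right)} = \left(-18\right) 14 - 8832 = -252 - 8832 = -9084$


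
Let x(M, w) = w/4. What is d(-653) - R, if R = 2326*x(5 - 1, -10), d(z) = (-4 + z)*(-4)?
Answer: 8443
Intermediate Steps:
x(M, w) = w/4 (x(M, w) = w*(¼) = w/4)
d(z) = 16 - 4*z
R = -5815 (R = 2326*((¼)*(-10)) = 2326*(-5/2) = -5815)
d(-653) - R = (16 - 4*(-653)) - 1*(-5815) = (16 + 2612) + 5815 = 2628 + 5815 = 8443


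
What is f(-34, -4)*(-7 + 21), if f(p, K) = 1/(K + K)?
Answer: -7/4 ≈ -1.7500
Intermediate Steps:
f(p, K) = 1/(2*K)
f(-34, -4)*(-7 + 21) = ((1/2)/(-4))*(-7 + 21) = ((1/2)*(-1/4))*14 = -1/8*14 = -7/4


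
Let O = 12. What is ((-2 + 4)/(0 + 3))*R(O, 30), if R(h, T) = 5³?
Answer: 250/3 ≈ 83.333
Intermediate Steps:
R(h, T) = 125
((-2 + 4)/(0 + 3))*R(O, 30) = ((-2 + 4)/(0 + 3))*125 = (2/3)*125 = (2*(⅓))*125 = (⅔)*125 = 250/3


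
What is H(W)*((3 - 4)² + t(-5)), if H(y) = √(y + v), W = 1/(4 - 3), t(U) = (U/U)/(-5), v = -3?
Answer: 4*I*√2/5 ≈ 1.1314*I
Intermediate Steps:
t(U) = -⅕ (t(U) = 1*(-⅕) = -⅕)
W = 1 (W = 1/1 = 1)
H(y) = √(-3 + y) (H(y) = √(y - 3) = √(-3 + y))
H(W)*((3 - 4)² + t(-5)) = √(-3 + 1)*((3 - 4)² - ⅕) = √(-2)*((-1)² - ⅕) = (I*√2)*(1 - ⅕) = (I*√2)*(⅘) = 4*I*√2/5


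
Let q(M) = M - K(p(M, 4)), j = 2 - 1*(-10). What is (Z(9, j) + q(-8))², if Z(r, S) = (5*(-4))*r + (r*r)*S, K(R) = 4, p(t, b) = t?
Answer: 608400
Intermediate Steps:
j = 12 (j = 2 + 10 = 12)
q(M) = -4 + M (q(M) = M - 1*4 = M - 4 = -4 + M)
Z(r, S) = -20*r + S*r² (Z(r, S) = -20*r + r²*S = -20*r + S*r²)
(Z(9, j) + q(-8))² = (9*(-20 + 12*9) + (-4 - 8))² = (9*(-20 + 108) - 12)² = (9*88 - 12)² = (792 - 12)² = 780² = 608400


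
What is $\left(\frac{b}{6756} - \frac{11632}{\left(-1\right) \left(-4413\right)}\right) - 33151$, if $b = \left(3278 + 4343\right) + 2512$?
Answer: $- \frac{109822815699}{3312692} \approx -33152.0$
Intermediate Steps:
$b = 10133$ ($b = 7621 + 2512 = 10133$)
$\left(\frac{b}{6756} - \frac{11632}{\left(-1\right) \left(-4413\right)}\right) - 33151 = \left(\frac{10133}{6756} - \frac{11632}{\left(-1\right) \left(-4413\right)}\right) - 33151 = \left(10133 \cdot \frac{1}{6756} - \frac{11632}{4413}\right) - 33151 = \left(\frac{10133}{6756} - \frac{11632}{4413}\right) - 33151 = - \frac{3763207}{3312692} - 33151 = - \frac{109822815699}{3312692}$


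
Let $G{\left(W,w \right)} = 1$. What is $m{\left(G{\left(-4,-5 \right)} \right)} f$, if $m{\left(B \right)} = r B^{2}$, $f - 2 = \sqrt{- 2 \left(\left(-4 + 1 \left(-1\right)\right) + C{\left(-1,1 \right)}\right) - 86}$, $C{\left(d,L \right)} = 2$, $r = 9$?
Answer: $18 + 36 i \sqrt{5} \approx 18.0 + 80.498 i$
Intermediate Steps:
$f = 2 + 4 i \sqrt{5}$ ($f = 2 + \sqrt{- 2 \left(\left(-4 + 1 \left(-1\right)\right) + 2\right) - 86} = 2 + \sqrt{- 2 \left(\left(-4 - 1\right) + 2\right) - 86} = 2 + \sqrt{- 2 \left(-5 + 2\right) - 86} = 2 + \sqrt{\left(-2\right) \left(-3\right) - 86} = 2 + \sqrt{6 - 86} = 2 + \sqrt{-80} = 2 + 4 i \sqrt{5} \approx 2.0 + 8.9443 i$)
$m{\left(B \right)} = 9 B^{2}$
$m{\left(G{\left(-4,-5 \right)} \right)} f = 9 \cdot 1^{2} \left(2 + 4 i \sqrt{5}\right) = 9 \cdot 1 \left(2 + 4 i \sqrt{5}\right) = 9 \left(2 + 4 i \sqrt{5}\right) = 18 + 36 i \sqrt{5}$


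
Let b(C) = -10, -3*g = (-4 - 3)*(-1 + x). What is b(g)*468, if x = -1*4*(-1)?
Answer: -4680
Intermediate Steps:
x = 4 (x = -4*(-1) = 4)
g = 7 (g = -(-4 - 3)*(-1 + 4)/3 = -(-7)*3/3 = -1/3*(-21) = 7)
b(g)*468 = -10*468 = -4680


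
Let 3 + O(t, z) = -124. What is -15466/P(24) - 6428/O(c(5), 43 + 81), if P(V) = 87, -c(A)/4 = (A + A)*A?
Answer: -1404946/11049 ≈ -127.16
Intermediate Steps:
c(A) = -8*A² (c(A) = -4*(A + A)*A = -4*2*A*A = -8*A²)
O(t, z) = -127 (O(t, z) = -3 - 124 = -127)
-15466/P(24) - 6428/O(c(5), 43 + 81) = -15466/87 - 6428/(-127) = -15466*1/87 - 6428*(-1/127) = -15466/87 + 6428/127 = -1404946/11049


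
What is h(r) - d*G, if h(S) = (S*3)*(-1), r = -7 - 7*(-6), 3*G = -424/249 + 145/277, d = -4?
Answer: -22051867/206919 ≈ -106.57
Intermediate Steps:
G = -81343/206919 (G = (-424/249 + 145/277)/3 = (⅓)*(-81343/68973) = -81343/206919 ≈ -0.39312)
r = 35 (r = -7 + 42 = 35)
h(S) = -3*S (h(S) = (3*S)*(-1) = -3*S)
h(r) - d*G = -3*35 - (-4)*(-81343)/206919 = -105 - 1*325372/206919 = -105 - 325372/206919 = -22051867/206919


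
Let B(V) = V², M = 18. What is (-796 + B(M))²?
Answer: 222784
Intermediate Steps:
(-796 + B(M))² = (-796 + 18²)² = (-796 + 324)² = (-472)² = 222784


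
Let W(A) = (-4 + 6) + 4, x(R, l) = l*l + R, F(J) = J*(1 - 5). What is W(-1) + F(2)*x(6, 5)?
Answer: -242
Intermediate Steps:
F(J) = -4*J (F(J) = J*(-4) = -4*J)
x(R, l) = R + l² (x(R, l) = l² + R = R + l²)
W(A) = 6 (W(A) = 2 + 4 = 6)
W(-1) + F(2)*x(6, 5) = 6 + (-4*2)*(6 + 5²) = 6 - 8*(6 + 25) = 6 - 8*31 = 6 - 248 = -242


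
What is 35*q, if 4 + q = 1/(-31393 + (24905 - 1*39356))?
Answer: -6418195/45844 ≈ -140.00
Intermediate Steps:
q = -183377/45844 (q = -4 + 1/(-31393 + (24905 - 1*39356)) = -4 + 1/(-31393 + (24905 - 39356)) = -4 + 1/(-31393 - 14451) = -4 + 1/(-45844) = -4 - 1/45844 = -183377/45844 ≈ -4.0000)
35*q = 35*(-183377/45844) = -6418195/45844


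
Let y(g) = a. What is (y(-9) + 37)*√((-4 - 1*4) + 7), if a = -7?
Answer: 30*I ≈ 30.0*I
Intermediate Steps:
y(g) = -7
(y(-9) + 37)*√((-4 - 1*4) + 7) = (-7 + 37)*√((-4 - 1*4) + 7) = 30*√((-4 - 4) + 7) = 30*√(-8 + 7) = 30*√(-1) = 30*I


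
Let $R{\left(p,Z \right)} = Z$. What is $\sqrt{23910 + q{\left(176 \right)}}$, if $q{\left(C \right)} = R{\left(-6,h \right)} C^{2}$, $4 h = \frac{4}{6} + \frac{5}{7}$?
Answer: $\frac{\sqrt{15260406}}{21} \approx 186.02$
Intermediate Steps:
$h = \frac{29}{84}$ ($h = \frac{\frac{4}{6} + \frac{5}{7}}{4} = \frac{4 \cdot \frac{1}{6} + 5 \cdot \frac{1}{7}}{4} = \frac{\frac{2}{3} + \frac{5}{7}}{4} = \frac{1}{4} \cdot \frac{29}{21} = \frac{29}{84} \approx 0.34524$)
$q{\left(C \right)} = \frac{29 C^{2}}{84}$
$\sqrt{23910 + q{\left(176 \right)}} = \sqrt{23910 + \frac{29 \cdot 176^{2}}{84}} = \sqrt{23910 + \frac{29}{84} \cdot 30976} = \sqrt{23910 + \frac{224576}{21}} = \sqrt{\frac{726686}{21}} = \frac{\sqrt{15260406}}{21}$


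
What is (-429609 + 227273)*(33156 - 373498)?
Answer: 68863438912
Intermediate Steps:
(-429609 + 227273)*(33156 - 373498) = -202336*(-340342) = 68863438912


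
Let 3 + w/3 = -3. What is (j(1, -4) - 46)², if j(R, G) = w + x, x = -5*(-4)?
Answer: 1936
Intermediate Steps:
w = -18 (w = -9 + 3*(-3) = -9 - 9 = -18)
x = 20
j(R, G) = 2 (j(R, G) = -18 + 20 = 2)
(j(1, -4) - 46)² = (2 - 46)² = (-44)² = 1936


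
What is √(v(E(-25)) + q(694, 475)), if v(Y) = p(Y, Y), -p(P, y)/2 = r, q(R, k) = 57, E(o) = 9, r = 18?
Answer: √21 ≈ 4.5826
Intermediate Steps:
p(P, y) = -36 (p(P, y) = -2*18 = -36)
v(Y) = -36
√(v(E(-25)) + q(694, 475)) = √(-36 + 57) = √21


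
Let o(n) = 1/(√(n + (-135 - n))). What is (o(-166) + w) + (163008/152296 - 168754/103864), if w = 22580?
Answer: 22322705630203/988629484 - I*√15/45 ≈ 22579.0 - 0.086066*I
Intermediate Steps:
o(n) = -I*√15/45 (o(n) = 1/(√(-135)) = 1/(3*I*√15) = -I*√15/45)
(o(-166) + w) + (163008/152296 - 168754/103864) = (-I*√15/45 + 22580) + (163008/152296 - 168754/103864) = (22580 - I*√15/45) + (163008*(1/152296) - 168754*1/103864) = (22580 - I*√15/45) + (20376/19037 - 84377/51932) = (22580 - I*√15/45) - 548118517/988629484 = 22322705630203/988629484 - I*√15/45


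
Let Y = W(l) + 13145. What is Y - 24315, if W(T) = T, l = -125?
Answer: -11295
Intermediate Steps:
Y = 13020 (Y = -125 + 13145 = 13020)
Y - 24315 = 13020 - 24315 = -11295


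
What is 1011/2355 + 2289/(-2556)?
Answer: -311831/668820 ≈ -0.46624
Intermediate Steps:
1011/2355 + 2289/(-2556) = 1011*(1/2355) + 2289*(-1/2556) = 337/785 - 763/852 = -311831/668820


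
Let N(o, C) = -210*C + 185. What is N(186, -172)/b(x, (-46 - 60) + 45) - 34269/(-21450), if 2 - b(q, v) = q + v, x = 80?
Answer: -259386559/121550 ≈ -2134.0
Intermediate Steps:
N(o, C) = 185 - 210*C
b(q, v) = 2 - q - v (b(q, v) = 2 - (q + v) = 2 + (-q - v) = 2 - q - v)
N(186, -172)/b(x, (-46 - 60) + 45) - 34269/(-21450) = (185 - 210*(-172))/(2 - 1*80 - ((-46 - 60) + 45)) - 34269/(-21450) = (185 + 36120)/(2 - 80 - (-106 + 45)) - 34269*(-1/21450) = 36305/(2 - 80 - 1*(-61)) + 11423/7150 = 36305/(2 - 80 + 61) + 11423/7150 = 36305/(-17) + 11423/7150 = 36305*(-1/17) + 11423/7150 = -36305/17 + 11423/7150 = -259386559/121550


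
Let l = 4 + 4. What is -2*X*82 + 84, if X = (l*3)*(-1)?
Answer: 4020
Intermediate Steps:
l = 8
X = -24 (X = (8*3)*(-1) = 24*(-1) = -24)
-2*X*82 + 84 = -2*(-24)*82 + 84 = 48*82 + 84 = 3936 + 84 = 4020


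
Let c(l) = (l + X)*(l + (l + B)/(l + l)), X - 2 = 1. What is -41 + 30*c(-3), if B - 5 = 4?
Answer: -41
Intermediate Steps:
X = 3 (X = 2 + 1 = 3)
B = 9 (B = 5 + 4 = 9)
c(l) = (3 + l)*(l + (9 + l)/(2*l)) (c(l) = (l + 3)*(l + (l + 9)/(l + l)) = (3 + l)*(l + (9 + l)/((2*l))) = (3 + l)*(l + (9 + l)*(1/(2*l))) = (3 + l)*(l + (9 + l)/(2*l)))
-41 + 30*c(-3) = -41 + 30*(6 + (-3)**2 + (7/2)*(-3) + (27/2)/(-3)) = -41 + 30*(6 + 9 - 21/2 + (27/2)*(-1/3)) = -41 + 30*(6 + 9 - 21/2 - 9/2) = -41 + 30*0 = -41 + 0 = -41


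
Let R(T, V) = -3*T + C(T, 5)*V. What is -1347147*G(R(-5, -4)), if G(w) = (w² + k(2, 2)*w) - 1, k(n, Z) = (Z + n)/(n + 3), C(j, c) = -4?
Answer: -6633351828/5 ≈ -1.3267e+9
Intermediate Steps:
k(n, Z) = (Z + n)/(3 + n)
R(T, V) = -4*V - 3*T (R(T, V) = -3*T - 4*V = -4*V - 3*T)
G(w) = -1 + w² + 4*w/5 (G(w) = (w² + ((2 + 2)/(3 + 2))*w) - 1 = (w² + (4/5)*w) - 1 = (w² + ((⅕)*4)*w) - 1 = (w² + 4*w/5) - 1 = -1 + w² + 4*w/5)
-1347147*G(R(-5, -4)) = -1347147*(-1 + (-4*(-4) - 3*(-5))² + 4*(-4*(-4) - 3*(-5))/5) = -1347147*(-1 + (16 + 15)² + 4*(16 + 15)/5) = -1347147*(-1 + 31² + (⅘)*31) = -1347147*(-1 + 961 + 124/5) = -1347147*4924/5 = -6633351828/5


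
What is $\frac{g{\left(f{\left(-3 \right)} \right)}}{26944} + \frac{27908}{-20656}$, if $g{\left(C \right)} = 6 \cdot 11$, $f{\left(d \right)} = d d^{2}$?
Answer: $- \frac{23455933}{17392352} \approx -1.3486$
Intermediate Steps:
$f{\left(d \right)} = d^{3}$
$g{\left(C \right)} = 66$
$\frac{g{\left(f{\left(-3 \right)} \right)}}{26944} + \frac{27908}{-20656} = \frac{66}{26944} + \frac{27908}{-20656} = 66 \cdot \frac{1}{26944} + 27908 \left(- \frac{1}{20656}\right) = \frac{33}{13472} - \frac{6977}{5164} = - \frac{23455933}{17392352}$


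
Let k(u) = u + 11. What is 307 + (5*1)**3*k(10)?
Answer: 2932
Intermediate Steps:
k(u) = 11 + u
307 + (5*1)**3*k(10) = 307 + (5*1)**3*(11 + 10) = 307 + 5**3*21 = 307 + 125*21 = 307 + 2625 = 2932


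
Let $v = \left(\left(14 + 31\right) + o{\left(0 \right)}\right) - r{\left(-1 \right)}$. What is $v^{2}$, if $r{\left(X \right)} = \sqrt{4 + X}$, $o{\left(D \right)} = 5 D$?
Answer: $\left(45 - \sqrt{3}\right)^{2} \approx 1872.1$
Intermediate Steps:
$v = 45 - \sqrt{3}$ ($v = \left(\left(14 + 31\right) + 5 \cdot 0\right) - \sqrt{4 - 1} = \left(45 + 0\right) - \sqrt{3} = 45 - \sqrt{3} \approx 43.268$)
$v^{2} = \left(45 - \sqrt{3}\right)^{2}$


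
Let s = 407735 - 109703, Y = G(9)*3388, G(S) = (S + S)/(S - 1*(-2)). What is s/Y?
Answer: 1774/33 ≈ 53.758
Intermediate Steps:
G(S) = 2*S/(2 + S) (G(S) = (2*S)/(S + 2) = (2*S)/(2 + S) = 2*S/(2 + S))
Y = 5544 (Y = (2*9/(2 + 9))*3388 = (2*9/11)*3388 = (2*9*(1/11))*3388 = (18/11)*3388 = 5544)
s = 298032
s/Y = 298032/5544 = 298032*(1/5544) = 1774/33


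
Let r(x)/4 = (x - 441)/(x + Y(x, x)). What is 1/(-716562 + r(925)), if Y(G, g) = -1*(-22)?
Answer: -947/678582278 ≈ -1.3956e-6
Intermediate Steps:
Y(G, g) = 22
r(x) = 4*(-441 + x)/(22 + x) (r(x) = 4*((x - 441)/(x + 22)) = 4*((-441 + x)/(22 + x)) = 4*(-441 + x)/(22 + x))
1/(-716562 + r(925)) = 1/(-716562 + 4*(-441 + 925)/(22 + 925)) = 1/(-716562 + 4*484/947) = 1/(-716562 + 4*(1/947)*484) = 1/(-716562 + 1936/947) = 1/(-678582278/947) = -947/678582278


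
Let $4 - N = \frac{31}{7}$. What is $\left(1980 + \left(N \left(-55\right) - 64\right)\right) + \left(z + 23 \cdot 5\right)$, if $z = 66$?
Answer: $\frac{14844}{7} \approx 2120.6$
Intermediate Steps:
$N = - \frac{3}{7}$ ($N = 4 - \frac{31}{7} = - \frac{3}{7} \approx -0.42857$)
$\left(1980 + \left(N \left(-55\right) - 64\right)\right) + \left(z + 23 \cdot 5\right) = \left(1980 - \frac{283}{7}\right) + \left(66 + 23 \cdot 5\right) = \left(1980 + \left(\frac{165}{7} - 64\right)\right) + \left(66 + 115\right) = \left(1980 - \frac{283}{7}\right) + 181 = \frac{13577}{7} + 181 = \frac{14844}{7}$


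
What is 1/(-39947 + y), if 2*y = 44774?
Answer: -1/17560 ≈ -5.6948e-5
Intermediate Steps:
y = 22387 (y = (½)*44774 = 22387)
1/(-39947 + y) = 1/(-39947 + 22387) = 1/(-17560) = -1/17560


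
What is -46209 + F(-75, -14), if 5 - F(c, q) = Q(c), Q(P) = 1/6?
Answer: -277225/6 ≈ -46204.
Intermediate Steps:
Q(P) = ⅙
F(c, q) = 29/6 (F(c, q) = 5 - 1*⅙ = 5 - ⅙ = 29/6)
-46209 + F(-75, -14) = -46209 + 29/6 = -277225/6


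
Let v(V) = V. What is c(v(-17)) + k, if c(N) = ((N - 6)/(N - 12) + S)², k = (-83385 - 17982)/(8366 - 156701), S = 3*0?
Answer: 1881826/1433905 ≈ 1.3124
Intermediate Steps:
S = 0
k = 33789/49445 (k = -101367/(-148335) = -101367*(-1/148335) = 33789/49445 ≈ 0.68336)
c(N) = (-6 + N)²/(-12 + N)² (c(N) = ((N - 6)/(N - 12) + 0)² = ((-6 + N)/(-12 + N) + 0)² = ((-6 + N)/(-12 + N))² = (-6 + N)²/(-12 + N)²)
c(v(-17)) + k = (-6 - 17)²/(-12 - 17)² + 33789/49445 = (-23)²/(-29)² + 33789/49445 = (1/841)*529 + 33789/49445 = 529/841 + 33789/49445 = 1881826/1433905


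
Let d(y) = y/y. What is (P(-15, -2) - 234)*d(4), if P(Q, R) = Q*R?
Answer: -204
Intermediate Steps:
d(y) = 1
(P(-15, -2) - 234)*d(4) = (-15*(-2) - 234)*1 = (30 - 234)*1 = -204*1 = -204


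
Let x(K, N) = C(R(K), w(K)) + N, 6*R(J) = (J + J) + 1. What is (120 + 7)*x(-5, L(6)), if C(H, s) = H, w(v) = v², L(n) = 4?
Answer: 635/2 ≈ 317.50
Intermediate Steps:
R(J) = ⅙ + J/3 (R(J) = ((J + J) + 1)/6 = (2*J + 1)/6 = (1 + 2*J)/6 = ⅙ + J/3)
x(K, N) = ⅙ + N + K/3 (x(K, N) = (⅙ + K/3) + N = ⅙ + N + K/3)
(120 + 7)*x(-5, L(6)) = (120 + 7)*(⅙ + 4 + (⅓)*(-5)) = 127*(⅙ + 4 - 5/3) = 127*(5/2) = 635/2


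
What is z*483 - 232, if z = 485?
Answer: 234023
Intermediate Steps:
z*483 - 232 = 485*483 - 232 = 234255 - 232 = 234023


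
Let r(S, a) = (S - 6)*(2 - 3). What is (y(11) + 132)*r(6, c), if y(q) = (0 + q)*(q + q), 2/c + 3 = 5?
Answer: 0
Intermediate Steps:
c = 1 (c = 2/(-3 + 5) = 2/2 = 2*(½) = 1)
r(S, a) = 6 - S (r(S, a) = (-6 + S)*(-1) = 6 - S)
y(q) = 2*q² (y(q) = q*(2*q) = 2*q²)
(y(11) + 132)*r(6, c) = (2*11² + 132)*(6 - 1*6) = (2*121 + 132)*(6 - 6) = (242 + 132)*0 = 374*0 = 0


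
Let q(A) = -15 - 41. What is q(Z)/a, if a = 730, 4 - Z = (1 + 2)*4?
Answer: -28/365 ≈ -0.076712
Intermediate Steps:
Z = -8 (Z = 4 - (1 + 2)*4 = 4 - 3*4 = 4 - 1*12 = 4 - 12 = -8)
q(A) = -56
q(Z)/a = -56/730 = -56*1/730 = -28/365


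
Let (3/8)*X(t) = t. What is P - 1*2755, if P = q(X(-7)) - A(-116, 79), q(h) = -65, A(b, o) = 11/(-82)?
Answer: -231229/82 ≈ -2819.9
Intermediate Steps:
A(b, o) = -11/82 (A(b, o) = 11*(-1/82) = -11/82)
X(t) = 8*t/3
P = -5319/82 (P = -65 - 1*(-11/82) = -65 + 11/82 = -5319/82 ≈ -64.866)
P - 1*2755 = -5319/82 - 1*2755 = -5319/82 - 2755 = -231229/82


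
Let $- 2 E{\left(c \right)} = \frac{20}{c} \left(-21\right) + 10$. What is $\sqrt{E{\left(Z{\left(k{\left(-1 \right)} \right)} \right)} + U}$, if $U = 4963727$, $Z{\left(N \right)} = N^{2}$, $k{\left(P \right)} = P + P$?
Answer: $\frac{3 \sqrt{2206122}}{2} \approx 2228.0$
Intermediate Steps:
$k{\left(P \right)} = 2 P$
$E{\left(c \right)} = -5 + \frac{210}{c}$ ($E{\left(c \right)} = - \frac{\frac{20}{c} \left(-21\right) + 10}{2} = - \frac{- \frac{420}{c} + 10}{2} = - \frac{10 - \frac{420}{c}}{2} = -5 + \frac{210}{c}$)
$\sqrt{E{\left(Z{\left(k{\left(-1 \right)} \right)} \right)} + U} = \sqrt{\left(-5 + \frac{210}{\left(2 \left(-1\right)\right)^{2}}\right) + 4963727} = \sqrt{\left(-5 + \frac{210}{\left(-2\right)^{2}}\right) + 4963727} = \sqrt{\left(-5 + \frac{210}{4}\right) + 4963727} = \sqrt{\left(-5 + 210 \cdot \frac{1}{4}\right) + 4963727} = \sqrt{\left(-5 + \frac{105}{2}\right) + 4963727} = \sqrt{\frac{95}{2} + 4963727} = \sqrt{\frac{9927549}{2}} = \frac{3 \sqrt{2206122}}{2}$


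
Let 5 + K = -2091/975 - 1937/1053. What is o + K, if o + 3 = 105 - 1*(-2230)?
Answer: 61153393/26325 ≈ 2323.0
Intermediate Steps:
o = 2332 (o = -3 + (105 - 1*(-2230)) = -3 + (105 + 2230) = -3 + 2335 = 2332)
K = -236507/26325 (K = -5 + (-2091/975 - 1937/1053) = -5 + (-2091*1/975 - 1937*1/1053) = -5 + (-697/325 - 149/81) = -5 - 104882/26325 = -236507/26325 ≈ -8.9841)
o + K = 2332 - 236507/26325 = 61153393/26325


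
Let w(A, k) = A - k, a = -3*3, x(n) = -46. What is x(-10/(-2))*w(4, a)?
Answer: -598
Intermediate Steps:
a = -9
x(-10/(-2))*w(4, a) = -46*(4 - 1*(-9)) = -46*(4 + 9) = -46*13 = -598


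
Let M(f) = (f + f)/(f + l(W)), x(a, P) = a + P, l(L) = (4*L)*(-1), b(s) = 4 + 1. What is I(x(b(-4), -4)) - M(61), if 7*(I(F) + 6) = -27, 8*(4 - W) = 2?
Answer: -2014/161 ≈ -12.509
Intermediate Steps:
W = 15/4 (W = 4 - ⅛*2 = 4 - ¼ = 15/4 ≈ 3.7500)
b(s) = 5
l(L) = -4*L
x(a, P) = P + a
I(F) = -69/7 (I(F) = -6 + (⅐)*(-27) = -6 - 27/7 = -69/7)
M(f) = 2*f/(-15 + f) (M(f) = (f + f)/(f - 4*15/4) = (2*f)/(f - 15) = (2*f)/(-15 + f) = 2*f/(-15 + f))
I(x(b(-4), -4)) - M(61) = -69/7 - 2*61/(-15 + 61) = -69/7 - 2*61/46 = -69/7 - 1*61/23 = -69/7 - 61/23 = -2014/161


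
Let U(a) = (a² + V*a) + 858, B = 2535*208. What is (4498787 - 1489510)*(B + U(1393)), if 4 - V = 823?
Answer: 3995477258440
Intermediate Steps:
V = -819 (V = 4 - 1*823 = 4 - 823 = -819)
B = 527280
U(a) = 858 + a² - 819*a (U(a) = (a² - 819*a) + 858 = 858 + a² - 819*a)
(4498787 - 1489510)*(B + U(1393)) = (4498787 - 1489510)*(527280 + (858 + 1393² - 819*1393)) = 3009277*(527280 + (858 + 1940449 - 1140867)) = 3009277*(527280 + 800440) = 3009277*1327720 = 3995477258440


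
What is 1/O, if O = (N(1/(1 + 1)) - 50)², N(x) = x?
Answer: 4/9801 ≈ 0.00040812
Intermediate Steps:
O = 9801/4 (O = (1/(1 + 1) - 50)² = (1/2 - 50)² = (½ - 50)² = (-99/2)² = 9801/4 ≈ 2450.3)
1/O = 1/(9801/4) = 4/9801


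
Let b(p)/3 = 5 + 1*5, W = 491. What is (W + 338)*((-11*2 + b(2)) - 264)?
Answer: -212224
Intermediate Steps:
b(p) = 30 (b(p) = 3*(5 + 1*5) = 3*(5 + 5) = 3*10 = 30)
(W + 338)*((-11*2 + b(2)) - 264) = (491 + 338)*((-11*2 + 30) - 264) = 829*((-22 + 30) - 264) = 829*(8 - 264) = 829*(-256) = -212224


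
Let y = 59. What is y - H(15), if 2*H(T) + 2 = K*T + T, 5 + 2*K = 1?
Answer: 135/2 ≈ 67.500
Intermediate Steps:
K = -2 (K = -5/2 + (1/2)*1 = -5/2 + 1/2 = -2)
H(T) = -1 - T/2 (H(T) = -1 + (-2*T + T)/2 = -1 + (-T)/2 = -1 - T/2)
y - H(15) = 59 - (-1 - 1/2*15) = 59 - (-1 - 15/2) = 59 - 1*(-17/2) = 59 + 17/2 = 135/2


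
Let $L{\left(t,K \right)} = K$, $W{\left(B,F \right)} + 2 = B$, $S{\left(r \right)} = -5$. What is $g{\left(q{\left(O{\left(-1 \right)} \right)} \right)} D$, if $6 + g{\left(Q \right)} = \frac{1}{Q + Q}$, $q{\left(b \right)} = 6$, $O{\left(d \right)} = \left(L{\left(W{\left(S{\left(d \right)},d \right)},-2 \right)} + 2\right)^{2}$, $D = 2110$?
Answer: $- \frac{74905}{6} \approx -12484.0$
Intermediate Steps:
$W{\left(B,F \right)} = -2 + B$
$O{\left(d \right)} = 0$ ($O{\left(d \right)} = \left(-2 + 2\right)^{2} = 0^{2} = 0$)
$g{\left(Q \right)} = -6 + \frac{1}{2 Q}$ ($g{\left(Q \right)} = -6 + \frac{1}{Q + Q} = -6 + \frac{1}{2 Q}$)
$g{\left(q{\left(O{\left(-1 \right)} \right)} \right)} D = \left(-6 + \frac{1}{2 \cdot 6}\right) 2110 = \left(-6 + \frac{1}{2} \cdot \frac{1}{6}\right) 2110 = \left(-6 + \frac{1}{12}\right) 2110 = \left(- \frac{71}{12}\right) 2110 = - \frac{74905}{6}$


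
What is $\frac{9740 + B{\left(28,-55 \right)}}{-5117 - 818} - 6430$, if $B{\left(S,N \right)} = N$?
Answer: $- \frac{7634347}{1187} \approx -6431.6$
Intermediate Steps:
$\frac{9740 + B{\left(28,-55 \right)}}{-5117 - 818} - 6430 = \frac{9740 - 55}{-5117 - 818} - 6430 = \frac{9685}{-5935} - 6430 = 9685 \left(- \frac{1}{5935}\right) - 6430 = - \frac{1937}{1187} - 6430 = - \frac{7634347}{1187}$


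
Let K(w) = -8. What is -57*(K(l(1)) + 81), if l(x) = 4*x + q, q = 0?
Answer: -4161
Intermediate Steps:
l(x) = 4*x (l(x) = 4*x + 0 = 4*x)
-57*(K(l(1)) + 81) = -57*(-8 + 81) = -57*73 = -4161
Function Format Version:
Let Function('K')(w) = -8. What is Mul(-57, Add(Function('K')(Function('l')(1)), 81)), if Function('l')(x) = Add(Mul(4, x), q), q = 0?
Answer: -4161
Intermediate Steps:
Function('l')(x) = Mul(4, x) (Function('l')(x) = Add(Mul(4, x), 0) = Mul(4, x))
Mul(-57, Add(Function('K')(Function('l')(1)), 81)) = Mul(-57, Add(-8, 81)) = Mul(-57, 73) = -4161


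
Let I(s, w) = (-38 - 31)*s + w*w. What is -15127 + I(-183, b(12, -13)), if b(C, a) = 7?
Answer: -2451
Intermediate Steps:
I(s, w) = w**2 - 69*s (I(s, w) = -69*s + w**2 = w**2 - 69*s)
-15127 + I(-183, b(12, -13)) = -15127 + (7**2 - 69*(-183)) = -15127 + (49 + 12627) = -15127 + 12676 = -2451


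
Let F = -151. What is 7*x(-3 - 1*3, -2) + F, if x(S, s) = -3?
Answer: -172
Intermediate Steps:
7*x(-3 - 1*3, -2) + F = 7*(-3) - 151 = -21 - 151 = -172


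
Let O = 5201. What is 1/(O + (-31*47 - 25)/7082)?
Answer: 3541/18416000 ≈ 0.00019228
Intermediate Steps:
1/(O + (-31*47 - 25)/7082) = 1/(5201 + (-31*47 - 25)/7082) = 1/(5201 + (-1457 - 25)*(1/7082)) = 1/(5201 - 1482*1/7082) = 1/(5201 - 741/3541) = 1/(18416000/3541) = 3541/18416000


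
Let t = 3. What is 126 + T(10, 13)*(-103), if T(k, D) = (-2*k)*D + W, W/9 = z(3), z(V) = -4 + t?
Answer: 27833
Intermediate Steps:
z(V) = -1 (z(V) = -4 + 3 = -1)
W = -9 (W = 9*(-1) = -9)
T(k, D) = -9 - 2*D*k (T(k, D) = (-2*k)*D - 9 = -2*D*k - 9 = -9 - 2*D*k)
126 + T(10, 13)*(-103) = 126 + (-9 - 2*13*10)*(-103) = 126 + (-9 - 260)*(-103) = 126 - 269*(-103) = 126 + 27707 = 27833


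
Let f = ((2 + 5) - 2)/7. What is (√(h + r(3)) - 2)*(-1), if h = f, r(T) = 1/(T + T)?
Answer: 2 - √1554/42 ≈ 1.0614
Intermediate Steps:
r(T) = 1/(2*T)
f = 5/7 (f = (7 - 2)*(⅐) = 5*(⅐) = 5/7 ≈ 0.71429)
h = 5/7 ≈ 0.71429
(√(h + r(3)) - 2)*(-1) = (√(5/7 + (½)/3) - 2)*(-1) = (√(5/7 + (½)*(⅓)) - 2)*(-1) = (√(5/7 + ⅙) - 2)*(-1) = (√(37/42) - 2)*(-1) = (√1554/42 - 2)*(-1) = (-2 + √1554/42)*(-1) = 2 - √1554/42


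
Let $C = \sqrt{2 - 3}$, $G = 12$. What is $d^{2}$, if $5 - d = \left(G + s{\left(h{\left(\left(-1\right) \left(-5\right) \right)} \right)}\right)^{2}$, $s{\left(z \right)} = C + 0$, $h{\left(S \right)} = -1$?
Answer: $18468 + 6624 i \approx 18468.0 + 6624.0 i$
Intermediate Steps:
$C = i$ ($C = \sqrt{2 - 3} = \sqrt{-1} = i \approx 1.0 i$)
$s{\left(z \right)} = i$ ($s{\left(z \right)} = i + 0 = i$)
$d = 5 - \left(12 + i\right)^{2} \approx -138.0 - 24.0 i$
$d^{2} = \left(5 - \left(12 + i\right)^{2}\right)^{2}$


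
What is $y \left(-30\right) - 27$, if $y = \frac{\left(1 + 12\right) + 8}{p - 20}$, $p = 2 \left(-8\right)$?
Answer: $- \frac{19}{2} \approx -9.5$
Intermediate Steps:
$p = -16$
$y = - \frac{7}{12}$ ($y = \frac{\left(1 + 12\right) + 8}{-16 - 20} = \frac{13 + 8}{-36} = 21 \left(- \frac{1}{36}\right) = - \frac{7}{12} \approx -0.58333$)
$y \left(-30\right) - 27 = \left(- \frac{7}{12}\right) \left(-30\right) - 27 = \frac{35}{2} - 27 = - \frac{19}{2}$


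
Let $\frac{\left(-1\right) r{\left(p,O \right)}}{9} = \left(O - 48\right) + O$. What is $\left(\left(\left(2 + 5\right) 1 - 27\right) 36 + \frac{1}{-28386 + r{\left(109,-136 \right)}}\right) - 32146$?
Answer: $- \frac{838280197}{25506} \approx -32866.0$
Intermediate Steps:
$r{\left(p,O \right)} = 432 - 18 O$ ($r{\left(p,O \right)} = - 9 \left(\left(O - 48\right) + O\right) = - 9 \left(\left(-48 + O\right) + O\right) = - 9 \left(-48 + 2 O\right) = 432 - 18 O$)
$\left(\left(\left(2 + 5\right) 1 - 27\right) 36 + \frac{1}{-28386 + r{\left(109,-136 \right)}}\right) - 32146 = \left(\left(\left(2 + 5\right) 1 - 27\right) 36 + \frac{1}{-28386 + \left(432 - -2448\right)}\right) - 32146 = \left(\left(7 \cdot 1 - 27\right) 36 + \frac{1}{-28386 + \left(432 + 2448\right)}\right) - 32146 = \left(\left(7 - 27\right) 36 + \frac{1}{-28386 + 2880}\right) - 32146 = \left(\left(-20\right) 36 + \frac{1}{-25506}\right) - 32146 = \left(-720 - \frac{1}{25506}\right) - 32146 = - \frac{18364321}{25506} - 32146 = - \frac{838280197}{25506}$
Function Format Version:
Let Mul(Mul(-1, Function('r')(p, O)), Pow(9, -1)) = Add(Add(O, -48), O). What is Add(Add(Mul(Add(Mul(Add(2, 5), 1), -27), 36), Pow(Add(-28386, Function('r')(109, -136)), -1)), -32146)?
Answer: Rational(-838280197, 25506) ≈ -32866.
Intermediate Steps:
Function('r')(p, O) = Add(432, Mul(-18, O)) (Function('r')(p, O) = Mul(-9, Add(Add(O, -48), O)) = Mul(-9, Add(Add(-48, O), O)) = Mul(-9, Add(-48, Mul(2, O))) = Add(432, Mul(-18, O)))
Add(Add(Mul(Add(Mul(Add(2, 5), 1), -27), 36), Pow(Add(-28386, Function('r')(109, -136)), -1)), -32146) = Add(Add(Mul(Add(Mul(Add(2, 5), 1), -27), 36), Pow(Add(-28386, Add(432, Mul(-18, -136))), -1)), -32146) = Add(Add(Mul(Add(Mul(7, 1), -27), 36), Pow(Add(-28386, Add(432, 2448)), -1)), -32146) = Add(Add(Mul(Add(7, -27), 36), Pow(Add(-28386, 2880), -1)), -32146) = Add(Add(Mul(-20, 36), Pow(-25506, -1)), -32146) = Add(Add(-720, Rational(-1, 25506)), -32146) = Add(Rational(-18364321, 25506), -32146) = Rational(-838280197, 25506)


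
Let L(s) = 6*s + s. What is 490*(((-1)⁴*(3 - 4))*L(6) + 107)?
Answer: 31850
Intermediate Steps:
L(s) = 7*s
490*(((-1)⁴*(3 - 4))*L(6) + 107) = 490*(((-1)⁴*(3 - 4))*(7*6) + 107) = 490*((1*(-1))*42 + 107) = 490*(-1*42 + 107) = 490*(-42 + 107) = 490*65 = 31850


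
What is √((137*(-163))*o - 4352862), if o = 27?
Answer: I*√4955799 ≈ 2226.2*I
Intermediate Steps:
√((137*(-163))*o - 4352862) = √((137*(-163))*27 - 4352862) = √(-22331*27 - 4352862) = √(-602937 - 4352862) = √(-4955799) = I*√4955799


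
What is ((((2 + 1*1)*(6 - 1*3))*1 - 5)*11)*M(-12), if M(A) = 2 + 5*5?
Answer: 1188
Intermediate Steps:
M(A) = 27 (M(A) = 2 + 25 = 27)
((((2 + 1*1)*(6 - 1*3))*1 - 5)*11)*M(-12) = ((((2 + 1*1)*(6 - 1*3))*1 - 5)*11)*27 = ((((2 + 1)*(6 - 3))*1 - 5)*11)*27 = (((3*3)*1 - 5)*11)*27 = ((9*1 - 5)*11)*27 = ((9 - 5)*11)*27 = (4*11)*27 = 44*27 = 1188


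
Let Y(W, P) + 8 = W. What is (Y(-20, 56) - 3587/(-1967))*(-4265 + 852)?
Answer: 175731957/1967 ≈ 89340.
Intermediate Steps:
Y(W, P) = -8 + W
(Y(-20, 56) - 3587/(-1967))*(-4265 + 852) = ((-8 - 20) - 3587/(-1967))*(-4265 + 852) = (-28 - 3587*(-1/1967))*(-3413) = (-28 + 3587/1967)*(-3413) = -51489/1967*(-3413) = 175731957/1967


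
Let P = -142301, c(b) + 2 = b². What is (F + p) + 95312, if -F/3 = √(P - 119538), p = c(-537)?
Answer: 383679 - 3*I*√261839 ≈ 3.8368e+5 - 1535.1*I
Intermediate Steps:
c(b) = -2 + b²
p = 288367 (p = -2 + (-537)² = -2 + 288369 = 288367)
F = -3*I*√261839 (F = -3*√(-142301 - 119538) = -3*I*√261839 ≈ -1535.1*I)
(F + p) + 95312 = (-3*I*√261839 + 288367) + 95312 = (288367 - 3*I*√261839) + 95312 = 383679 - 3*I*√261839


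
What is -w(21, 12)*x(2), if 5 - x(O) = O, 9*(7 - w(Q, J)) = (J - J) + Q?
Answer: -14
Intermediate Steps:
w(Q, J) = 7 - Q/9 (w(Q, J) = 7 - ((J - J) + Q)/9 = 7 - (0 + Q)/9 = 7 - Q/9)
x(O) = 5 - O
-w(21, 12)*x(2) = -(7 - ⅑*21)*(5 - 1*2) = -(7 - 7/3)*(5 - 2) = -14*3/3 = -1*14 = -14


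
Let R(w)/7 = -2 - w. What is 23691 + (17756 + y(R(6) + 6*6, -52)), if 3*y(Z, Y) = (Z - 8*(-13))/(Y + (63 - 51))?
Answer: 414463/10 ≈ 41446.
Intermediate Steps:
R(w) = -14 - 7*w (R(w) = 7*(-2 - w) = -14 - 7*w)
y(Z, Y) = (104 + Z)/(3*(12 + Y)) (y(Z, Y) = ((Z - 8*(-13))/(Y + (63 - 51)))/3 = ((Z + 104)/(Y + 12))/3 = ((104 + Z)/(12 + Y))/3 = (104 + Z)/(3*(12 + Y)))
23691 + (17756 + y(R(6) + 6*6, -52)) = 23691 + (17756 + (104 + ((-14 - 7*6) + 6*6))/(3*(12 - 52))) = 23691 + (17756 + (⅓)*(104 + ((-14 - 42) + 36))/(-40)) = 23691 + (17756 + (⅓)*(-1/40)*(104 + (-56 + 36))) = 23691 + (17756 + (⅓)*(-1/40)*(104 - 20)) = 23691 + (17756 + (⅓)*(-1/40)*84) = 23691 + (17756 - 7/10) = 23691 + 177553/10 = 414463/10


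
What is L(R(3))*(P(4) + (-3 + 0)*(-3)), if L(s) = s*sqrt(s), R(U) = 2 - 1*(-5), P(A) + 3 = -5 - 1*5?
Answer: -28*sqrt(7) ≈ -74.081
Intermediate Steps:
P(A) = -13 (P(A) = -3 + (-5 - 1*5) = -3 + (-5 - 5) = -3 - 10 = -13)
R(U) = 7 (R(U) = 2 + 5 = 7)
L(s) = s**(3/2)
L(R(3))*(P(4) + (-3 + 0)*(-3)) = 7**(3/2)*(-13 + (-3 + 0)*(-3)) = (7*sqrt(7))*(-13 - 3*(-3)) = (7*sqrt(7))*(-13 + 9) = (7*sqrt(7))*(-4) = -28*sqrt(7)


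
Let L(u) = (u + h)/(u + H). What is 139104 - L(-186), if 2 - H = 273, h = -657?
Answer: 63569685/457 ≈ 1.3910e+5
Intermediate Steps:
H = -271 (H = 2 - 1*273 = 2 - 273 = -271)
L(u) = (-657 + u)/(-271 + u) (L(u) = (u - 657)/(u - 271) = (-657 + u)/(-271 + u))
139104 - L(-186) = 139104 - (-657 - 186)/(-271 - 186) = 139104 - (-843)/(-457) = 139104 - (-1)*(-843)/457 = 139104 - 1*843/457 = 139104 - 843/457 = 63569685/457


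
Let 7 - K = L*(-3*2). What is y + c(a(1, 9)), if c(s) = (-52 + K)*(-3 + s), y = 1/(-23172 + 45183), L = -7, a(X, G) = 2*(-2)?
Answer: 13404700/22011 ≈ 609.00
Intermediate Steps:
a(X, G) = -4
K = -35 (K = 7 - (-7)*(-3*2) = 7 - (-7)*(-6) = 7 - 1*42 = 7 - 42 = -35)
y = 1/22011 ≈ 4.5432e-5
c(s) = 261 - 87*s (c(s) = (-52 - 35)*(-3 + s) = -87*(-3 + s) = 261 - 87*s)
y + c(a(1, 9)) = 1/22011 + (261 - 87*(-4)) = 1/22011 + (261 + 348) = 1/22011 + 609 = 13404700/22011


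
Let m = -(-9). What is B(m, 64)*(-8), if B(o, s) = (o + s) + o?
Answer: -656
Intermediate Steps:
m = 9 (m = -1*(-9) = 9)
B(o, s) = s + 2*o
B(m, 64)*(-8) = (64 + 2*9)*(-8) = (64 + 18)*(-8) = 82*(-8) = -656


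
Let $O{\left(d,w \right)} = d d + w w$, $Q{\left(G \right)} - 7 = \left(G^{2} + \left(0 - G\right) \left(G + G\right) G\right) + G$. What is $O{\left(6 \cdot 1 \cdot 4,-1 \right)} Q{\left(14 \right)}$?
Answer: $-3041367$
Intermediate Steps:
$Q{\left(G \right)} = 7 + G + G^{2} - 2 G^{3}$ ($Q{\left(G \right)} = 7 + \left(\left(G^{2} + \left(0 - G\right) \left(G + G\right) G\right) + G\right) = 7 + \left(\left(G^{2} + - G 2 G G\right) + G\right) = 7 + \left(\left(G^{2} + - 2 G^{2} G\right) + G\right) = 7 - \left(- G - G^{2} + 2 G^{3}\right) = 7 + \left(G + G^{2} - 2 G^{3}\right) = 7 + G + G^{2} - 2 G^{3}$)
$O{\left(d,w \right)} = d^{2} + w^{2}$
$O{\left(6 \cdot 1 \cdot 4,-1 \right)} Q{\left(14 \right)} = \left(\left(6 \cdot 1 \cdot 4\right)^{2} + \left(-1\right)^{2}\right) \left(7 + 14 + 14^{2} - 2 \cdot 14^{3}\right) = \left(\left(6 \cdot 4\right)^{2} + 1\right) \left(7 + 14 + 196 - 5488\right) = \left(24^{2} + 1\right) \left(7 + 14 + 196 - 5488\right) = \left(576 + 1\right) \left(-5271\right) = 577 \left(-5271\right) = -3041367$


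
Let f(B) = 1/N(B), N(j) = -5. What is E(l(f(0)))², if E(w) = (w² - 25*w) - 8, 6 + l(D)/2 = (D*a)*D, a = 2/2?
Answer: 72929162916/390625 ≈ 1.8670e+5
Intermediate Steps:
a = 1 (a = 2*(½) = 1)
f(B) = -⅕ (f(B) = 1/(-5) = -⅕)
l(D) = -12 + 2*D² (l(D) = -12 + 2*((D*1)*D) = -12 + 2*(D*D) = -12 + 2*D²)
E(w) = -8 + w² - 25*w
E(l(f(0)))² = (-8 + (-12 + 2*(-⅕)²)² - 25*(-12 + 2*(-⅕)²))² = (-8 + (-12 + 2*(1/25))² - 25*(-12 + 2*(1/25)))² = (-8 + (-12 + 2/25)² - 25*(-12 + 2/25))² = (-8 + (-298/25)² - 25*(-298/25))² = (-8 + 88804/625 + 298)² = (270054/625)² = 72929162916/390625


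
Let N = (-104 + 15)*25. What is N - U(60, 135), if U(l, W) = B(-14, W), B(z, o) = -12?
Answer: -2213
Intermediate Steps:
U(l, W) = -12
N = -2225 (N = -89*25 = -2225)
N - U(60, 135) = -2225 - 1*(-12) = -2225 + 12 = -2213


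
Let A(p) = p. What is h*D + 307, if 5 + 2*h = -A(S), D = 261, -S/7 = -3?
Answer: -3086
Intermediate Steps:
S = 21 (S = -7*(-3) = 21)
h = -13 (h = -5/2 + (-1*21)/2 = -5/2 + (½)*(-21) = -5/2 - 21/2 = -13)
h*D + 307 = -13*261 + 307 = -3393 + 307 = -3086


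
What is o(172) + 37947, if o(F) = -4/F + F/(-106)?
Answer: 86477462/2279 ≈ 37945.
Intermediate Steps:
o(F) = -4/F - F/106 (o(F) = -4/F + F*(-1/106) = -4/F - F/106)
o(172) + 37947 = (-4/172 - 1/106*172) + 37947 = (-4*1/172 - 86/53) + 37947 = (-1/43 - 86/53) + 37947 = -3751/2279 + 37947 = 86477462/2279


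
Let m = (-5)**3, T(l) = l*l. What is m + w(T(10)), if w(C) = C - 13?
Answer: -38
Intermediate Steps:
T(l) = l**2
w(C) = -13 + C
m = -125
m + w(T(10)) = -125 + (-13 + 10**2) = -125 + (-13 + 100) = -125 + 87 = -38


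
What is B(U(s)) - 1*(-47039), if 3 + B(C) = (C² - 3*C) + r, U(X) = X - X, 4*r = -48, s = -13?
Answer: 47024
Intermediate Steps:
r = -12 (r = (¼)*(-48) = -12)
U(X) = 0
B(C) = -15 + C² - 3*C (B(C) = -3 + ((C² - 3*C) - 12) = -3 + (-12 + C² - 3*C) = -15 + C² - 3*C)
B(U(s)) - 1*(-47039) = (-15 + 0² - 3*0) - 1*(-47039) = (-15 + 0 + 0) + 47039 = -15 + 47039 = 47024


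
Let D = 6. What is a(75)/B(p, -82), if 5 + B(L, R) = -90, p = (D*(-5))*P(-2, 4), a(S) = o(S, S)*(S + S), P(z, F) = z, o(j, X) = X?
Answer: -2250/19 ≈ -118.42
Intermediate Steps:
a(S) = 2*S² (a(S) = S*(S + S) = S*(2*S) = 2*S²)
p = 60 (p = (6*(-5))*(-2) = -30*(-2) = 60)
B(L, R) = -95 (B(L, R) = -5 - 90 = -95)
a(75)/B(p, -82) = (2*75²)/(-95) = (2*5625)*(-1/95) = 11250*(-1/95) = -2250/19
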